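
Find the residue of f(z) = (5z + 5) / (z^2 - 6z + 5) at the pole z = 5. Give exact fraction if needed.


Step 1: Q(z) = z^2 - 6z + 5 = (z - 5)(z - 1)
Step 2: Q'(z) = 2z - 6
Step 3: Q'(5) = 4, P(5) = 30
Step 4: Res = P(5)/Q'(5) = 30/4 = 15/2

15/2


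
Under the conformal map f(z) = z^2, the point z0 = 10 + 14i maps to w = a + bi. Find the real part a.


Step 1: z0 = 10 + 14i
Step 2: z0^2 = 10^2 - 14^2 + 280i
Step 3: real part = 100 - 196 = -96

-96


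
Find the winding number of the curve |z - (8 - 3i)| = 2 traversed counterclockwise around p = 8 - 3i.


Step 1: Center c = (8, -3), radius = 2
Step 2: |p - c|^2 = 0^2 + 0^2 = 0
Step 3: r^2 = 4
Step 4: |p-c| < r so winding number = 1

1


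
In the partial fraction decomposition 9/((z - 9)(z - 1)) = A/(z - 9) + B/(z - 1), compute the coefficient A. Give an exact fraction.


Step 1: Multiply both sides by (z - 9) and set z = 9
Step 2: A = 9 / (9 - 1)
Step 3: A = 9 / 8
Step 4: A = 9/8

9/8


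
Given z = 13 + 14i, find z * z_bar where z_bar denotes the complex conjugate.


Step 1: conj(z) = 13 - 14i
Step 2: z * conj(z) = 13^2 + 14^2
Step 3: = 169 + 196 = 365

365


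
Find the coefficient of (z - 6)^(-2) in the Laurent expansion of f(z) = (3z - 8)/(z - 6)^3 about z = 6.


Step 1: Write the numerator in powers of (z - 6): 3z - 8 = 3(z - 6) + (3*6 - 8) = 3(z - 6) + 10
Step 2: Divide by (z - 6)^3: f(z) = 10(z - 6)^(-3) + 3(z - 6)^(-2)
Step 3: This finite sum is the Laurent series of f about z = 6.
Step 4: Coefficient of (z - 6)^(-2) = coefficient of (z - 6) in the re-centred numerator = 3

3


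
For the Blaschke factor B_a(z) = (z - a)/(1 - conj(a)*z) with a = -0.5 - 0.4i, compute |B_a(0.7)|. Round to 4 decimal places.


Step 1: Numerator z0 - a = 0.7 - (-0.5 - 0.4i) = 1.2 + 0.4i
Step 2: Denominator 1 - conj(a)*z0 = 1 - (-0.5 + 0.4i)*0.7 = 1.35 - 0.28i
Step 3: |z0 - a|^2 = 1.2^2 + 0.4^2 = 1.6; |1 - conj(a)*z0|^2 = 1.35^2 + (-0.28)^2 = 1.9009
Step 4: |B_a(0.7)| = sqrt(1.6 / 1.9009) = sqrt(0.841707)
Step 5: = 0.9174

0.9174


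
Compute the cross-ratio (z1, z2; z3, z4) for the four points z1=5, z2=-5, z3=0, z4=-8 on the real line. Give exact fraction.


Step 1: (z1-z3)(z2-z4) = 5 * 3 = 15
Step 2: (z1-z4)(z2-z3) = 13 * (-5) = -65
Step 3: Cross-ratio = -15/65 = -3/13

-3/13


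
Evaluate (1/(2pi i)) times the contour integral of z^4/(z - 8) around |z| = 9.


Step 1: f(z) = z^4, a = 8 is inside |z| = 9
Step 2: By Cauchy integral formula: (1/(2pi*i)) * integral = f(a)
Step 3: f(8) = 8^4 = 4096

4096


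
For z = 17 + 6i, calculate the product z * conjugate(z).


Step 1: conj(z) = 17 - 6i
Step 2: z * conj(z) = 17^2 + 6^2
Step 3: = 289 + 36 = 325

325


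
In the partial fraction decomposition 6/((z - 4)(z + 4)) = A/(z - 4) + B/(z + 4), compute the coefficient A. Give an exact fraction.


Step 1: Multiply both sides by (z - 4) and set z = 4
Step 2: A = 6 / (4 + 4)
Step 3: A = 6 / 8
Step 4: A = 3/4

3/4


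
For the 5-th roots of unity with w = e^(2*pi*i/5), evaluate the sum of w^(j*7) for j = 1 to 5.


Step 1: The sum sum_{j=1}^{n} w^(k*j) equals n if n | k, else 0.
Step 2: Here n = 5, k = 7
Step 3: Does n divide k? 5 | 7 -> False
Step 4: Sum = 0

0


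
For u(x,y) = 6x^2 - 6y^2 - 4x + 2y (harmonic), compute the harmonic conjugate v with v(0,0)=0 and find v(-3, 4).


Step 1: v_x = -u_y = 12y - 2
Step 2: v_y = u_x = 12x - 4
Step 3: v = 12xy - 2x - 4y + C
Step 4: v(0,0) = 0 => C = 0
Step 5: v(-3, 4) = -154

-154


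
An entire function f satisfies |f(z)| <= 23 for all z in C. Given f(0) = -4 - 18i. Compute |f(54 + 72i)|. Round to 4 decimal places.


Step 1: By Liouville's theorem, a bounded entire function is constant.
Step 2: f(z) = f(0) = -4 - 18i for all z.
Step 3: |f(w)| = |-4 - 18i| = sqrt(16 + 324)
Step 4: = 18.4391

18.4391


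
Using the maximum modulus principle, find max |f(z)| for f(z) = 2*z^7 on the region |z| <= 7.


Step 1: On |z| = 7, |f(z)| = 2 * |z|^7 = 2 * 7^7
Step 2: By maximum modulus principle, maximum is on boundary.
Step 3: Maximum = 2 * 823543 = 1647086

1647086


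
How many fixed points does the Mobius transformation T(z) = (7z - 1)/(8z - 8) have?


Step 1: Fixed points satisfy T(z) = z
Step 2: 8z^2 - 15z + 1 = 0
Step 3: Discriminant = (-15)^2 - 4*8*1 = 193
Step 4: Number of fixed points = 2

2


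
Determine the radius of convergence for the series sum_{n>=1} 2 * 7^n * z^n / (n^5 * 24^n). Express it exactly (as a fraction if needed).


Step 1: General term a_n = 2 * 7^n / (n^5 * 24^n)
Step 2: By the root test, |a_n|^(1/n) = 2^(1/n) * 7 / (n^(5/n) * 24) -> 7/24 as n -> infinity (since 2^(1/n) -> 1 and n^(5/n) -> 1)
Step 3: R = 1/lim|a_n|^(1/n) = 24/7

24/7


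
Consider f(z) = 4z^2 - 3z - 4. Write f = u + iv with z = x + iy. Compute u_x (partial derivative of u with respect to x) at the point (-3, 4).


Step 1: f(z) = 4(x+iy)^2 - 3(x+iy) - 4
Step 2: u = 4(x^2 - y^2) - 3x - 4
Step 3: u_x = 8x - 3
Step 4: At (-3, 4): u_x = -24 - 3 = -27

-27


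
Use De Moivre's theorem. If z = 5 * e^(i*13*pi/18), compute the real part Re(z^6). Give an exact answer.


Step 1: By De Moivre's theorem, z^6 = 5^6 * e^(i*6*13*pi/18) = 15625 * (cos(13*pi/3) + i*sin(13*pi/3))
Step 2: |z|^6 = 5^6 = 15625
Step 3: Reduce the angle mod 2*pi: 13*pi/3 - 4*pi = pi/3
Step 4: cos(pi/3) = 1/2
Step 5: Re(z^6) = 15625 * 1/2 = 15625/2

15625/2


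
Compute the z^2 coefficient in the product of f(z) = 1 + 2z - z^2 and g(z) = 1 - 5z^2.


Step 1: z^2 term in f*g comes from: (1)*(-5z^2) + (2z)*(0) + (-z^2)*(1)
Step 2: = -5 + 0 - 1
Step 3: = -6

-6


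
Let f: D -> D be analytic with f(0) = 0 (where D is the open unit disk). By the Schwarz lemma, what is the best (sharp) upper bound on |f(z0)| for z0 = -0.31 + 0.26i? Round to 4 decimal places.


Step 1: Schwarz lemma: if f: D -> D is analytic with f(0) = 0, then |f(z)| <= |z| for all z in D, and this is sharp (f(z) = z).
Step 2: |z0|^2 = (-0.31)^2 + 0.26^2 = 0.1637
Step 3: |z0| = sqrt(0.1637) = 0.404599
Step 4: Best bound = |z0| = 0.4046

0.4046


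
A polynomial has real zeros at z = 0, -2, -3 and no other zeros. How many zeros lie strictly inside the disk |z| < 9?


Step 1: Check each root:
  z = 0: |0| = 0 < 9
  z = -2: |-2| = 2 < 9
  z = -3: |-3| = 3 < 9
Step 2: Count = 3

3


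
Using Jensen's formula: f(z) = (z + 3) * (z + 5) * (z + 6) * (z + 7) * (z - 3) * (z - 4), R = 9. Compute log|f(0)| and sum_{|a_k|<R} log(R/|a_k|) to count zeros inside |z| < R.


Jensen's formula: (1/2pi)*integral log|f(Re^it)|dt = log|f(0)| + sum_{|a_k|<R} log(R/|a_k|)
Step 1: f(0) = 3 * 5 * 6 * 7 * (-3) * (-4) = 7560
Step 2: log|f(0)| = log|-3| + log|-5| + log|-6| + log|-7| + log|3| + log|4| = 8.9306
Step 3: Zeros inside |z| < 9: -3, -5, -6, -7, 3, 4
Step 4: Jensen sum = log(9/3) + log(9/5) + log(9/6) + log(9/7) + log(9/3) + log(9/4) = 4.2527
Step 5: n(R) = number of terms in the Jensen sum = count of zeros inside |z| < 9 = 6

6


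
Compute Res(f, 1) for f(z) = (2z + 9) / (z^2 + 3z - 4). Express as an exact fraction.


Step 1: Q(z) = z^2 + 3z - 4 = (z - 1)(z + 4)
Step 2: Q'(z) = 2z + 3
Step 3: Q'(1) = 5, P(1) = 11
Step 4: Res = P(1)/Q'(1) = 11/5 = 11/5

11/5


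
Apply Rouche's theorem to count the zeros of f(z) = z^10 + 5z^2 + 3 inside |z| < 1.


Step 1: On |z| = 1 the three terms have sizes |z^10| = 1^10 = 1, |5z^2| = 5*1^2 = 5, |3| = 3
Step 2: The dominant term is g(z) = 5z^2; let h(z) = z^10 + 3 so f = g + h
Step 3: On |z| = 1: |g| = 5 and |h| <= 1 + 3 = 4
Step 4: Since 5 > 4, |h| < |g| on |z| = 1, so by Rouche f has the same number of zeros as g inside |z| < 1
Step 5: g(z) = 5z^2 has 2 zeros (at the origin, multiplicity 2) inside |z| < 1. Answer = 2

2


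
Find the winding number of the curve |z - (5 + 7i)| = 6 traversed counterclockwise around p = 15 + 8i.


Step 1: Center c = (5, 7), radius = 6
Step 2: |p - c|^2 = 10^2 + 1^2 = 101
Step 3: r^2 = 36
Step 4: |p-c| > r so winding number = 0

0


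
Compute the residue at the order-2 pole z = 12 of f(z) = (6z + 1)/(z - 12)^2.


Step 1: Pole of order 2 at z = 12
Step 2: Res = lim d/dz [(z - 12)^2 * f(z)] as z -> 12
Step 3: (z - 12)^2 * f(z) = 6z + 1
Step 4: d/dz[6z + 1] = 6

6


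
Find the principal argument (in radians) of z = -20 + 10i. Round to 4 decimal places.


Step 1: z = -20 + 10i
Step 2: arg(z) = atan2(10, -20)
Step 3: arg(z) = 2.6779

2.6779


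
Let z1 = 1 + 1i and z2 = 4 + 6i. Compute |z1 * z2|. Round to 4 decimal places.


Step 1: |z1| = sqrt(1^2 + 1^2) = sqrt(2)
Step 2: |z2| = sqrt(4^2 + 6^2) = sqrt(52)
Step 3: |z1*z2| = |z1|*|z2| = sqrt(2) * sqrt(52) = sqrt(2 * 52) = sqrt(104)
Step 4: = 10.198

10.198


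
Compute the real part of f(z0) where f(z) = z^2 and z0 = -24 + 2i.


Step 1: z0 = -24 + 2i
Step 2: z0^2 = (-24)^2 - 2^2 - 96i
Step 3: real part = 576 - 4 = 572

572


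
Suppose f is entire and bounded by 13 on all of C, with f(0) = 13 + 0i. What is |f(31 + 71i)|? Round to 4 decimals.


Step 1: By Liouville's theorem, a bounded entire function is constant.
Step 2: f(z) = f(0) = 13 + 0i for all z.
Step 3: |f(w)| = |13 + 0i| = sqrt(169 + 0)
Step 4: = 13.0

13.0


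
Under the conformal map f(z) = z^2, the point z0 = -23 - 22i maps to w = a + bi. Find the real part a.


Step 1: z0 = -23 - 22i
Step 2: z0^2 = (-23)^2 - (-22)^2 + 1012i
Step 3: real part = 529 - 484 = 45

45


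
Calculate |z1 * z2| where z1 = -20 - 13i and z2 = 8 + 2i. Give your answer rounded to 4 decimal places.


Step 1: |z1| = sqrt((-20)^2 + (-13)^2) = sqrt(569)
Step 2: |z2| = sqrt(8^2 + 2^2) = sqrt(68)
Step 3: |z1*z2| = |z1|*|z2| = sqrt(569) * sqrt(68) = sqrt(569 * 68) = sqrt(38692)
Step 4: = 196.7028

196.7028


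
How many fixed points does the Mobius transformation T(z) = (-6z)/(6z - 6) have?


Step 1: Fixed points satisfy T(z) = z
Step 2: 6z^2 = 0
Step 3: Discriminant = 0^2 - 4*6*0 = 0
Step 4: Number of fixed points = 1

1


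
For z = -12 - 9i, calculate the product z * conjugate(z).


Step 1: conj(z) = -12 + 9i
Step 2: z * conj(z) = (-12)^2 + (-9)^2
Step 3: = 144 + 81 = 225

225


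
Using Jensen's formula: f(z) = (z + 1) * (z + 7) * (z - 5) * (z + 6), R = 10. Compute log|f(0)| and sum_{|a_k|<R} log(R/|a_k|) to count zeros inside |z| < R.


Jensen's formula: (1/2pi)*integral log|f(Re^it)|dt = log|f(0)| + sum_{|a_k|<R} log(R/|a_k|)
Step 1: f(0) = 1 * 7 * (-5) * 6 = -210
Step 2: log|f(0)| = log|-1| + log|-7| + log|5| + log|-6| = 5.3471
Step 3: Zeros inside |z| < 10: -1, -7, 5, -6
Step 4: Jensen sum = log(10/1) + log(10/7) + log(10/5) + log(10/6) = 3.8632
Step 5: n(R) = number of terms in the Jensen sum = count of zeros inside |z| < 10 = 4

4


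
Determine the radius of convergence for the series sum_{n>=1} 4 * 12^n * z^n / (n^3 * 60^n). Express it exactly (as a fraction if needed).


Step 1: General term a_n = 4 * 12^n / (n^3 * 60^n)
Step 2: By the root test, |a_n|^(1/n) = 4^(1/n) * 12 / (n^(3/n) * 60) -> 12/60 as n -> infinity (since 4^(1/n) -> 1 and n^(3/n) -> 1)
Step 3: R = 1/lim|a_n|^(1/n) = 60/12 = 5

5


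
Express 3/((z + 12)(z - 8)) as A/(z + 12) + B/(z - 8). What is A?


Step 1: Multiply both sides by (z + 12) and set z = -12
Step 2: A = 3 / (-12 - 8)
Step 3: A = 3 / (-20)
Step 4: A = -3/20

-3/20


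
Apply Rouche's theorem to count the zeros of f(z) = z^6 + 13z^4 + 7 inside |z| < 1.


Step 1: On |z| = 1 the three terms have sizes |z^6| = 1^6 = 1, |13z^4| = 13*1^4 = 13, |7| = 7
Step 2: The dominant term is g(z) = 13z^4; let h(z) = z^6 + 7 so f = g + h
Step 3: On |z| = 1: |g| = 13 and |h| <= 1 + 7 = 8
Step 4: Since 13 > 8, |h| < |g| on |z| = 1, so by Rouche f has the same number of zeros as g inside |z| < 1
Step 5: g(z) = 13z^4 has 4 zeros (at the origin, multiplicity 4) inside |z| < 1. Answer = 4

4


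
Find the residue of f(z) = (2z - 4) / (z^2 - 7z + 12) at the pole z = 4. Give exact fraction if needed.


Step 1: Q(z) = z^2 - 7z + 12 = (z - 4)(z - 3)
Step 2: Q'(z) = 2z - 7
Step 3: Q'(4) = 1, P(4) = 4
Step 4: Res = P(4)/Q'(4) = 4/1 = 4

4


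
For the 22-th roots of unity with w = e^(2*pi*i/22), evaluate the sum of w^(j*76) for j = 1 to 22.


Step 1: The sum sum_{j=1}^{n} w^(k*j) equals n if n | k, else 0.
Step 2: Here n = 22, k = 76
Step 3: Does n divide k? 22 | 76 -> False
Step 4: Sum = 0

0


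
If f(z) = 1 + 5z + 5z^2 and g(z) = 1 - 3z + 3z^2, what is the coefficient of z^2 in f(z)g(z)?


Step 1: z^2 term in f*g comes from: (1)*(3z^2) + (5z)*(-3z) + (5z^2)*(1)
Step 2: = 3 - 15 + 5
Step 3: = -7

-7


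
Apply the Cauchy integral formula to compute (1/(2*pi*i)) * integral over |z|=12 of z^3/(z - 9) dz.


Step 1: f(z) = z^3, a = 9 is inside |z| = 12
Step 2: By Cauchy integral formula: (1/(2pi*i)) * integral = f(a)
Step 3: f(9) = 9^3 = 729

729


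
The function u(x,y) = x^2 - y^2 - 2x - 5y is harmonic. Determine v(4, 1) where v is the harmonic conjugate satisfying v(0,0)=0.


Step 1: v_x = -u_y = 2y + 5
Step 2: v_y = u_x = 2x - 2
Step 3: v = 2xy + 5x - 2y + C
Step 4: v(0,0) = 0 => C = 0
Step 5: v(4, 1) = 26

26


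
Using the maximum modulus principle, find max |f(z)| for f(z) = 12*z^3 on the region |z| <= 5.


Step 1: On |z| = 5, |f(z)| = 12 * |z|^3 = 12 * 5^3
Step 2: By maximum modulus principle, maximum is on boundary.
Step 3: Maximum = 12 * 125 = 1500

1500


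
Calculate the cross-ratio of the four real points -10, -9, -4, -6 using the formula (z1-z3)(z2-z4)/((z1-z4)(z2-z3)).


Step 1: (z1-z3)(z2-z4) = (-6) * (-3) = 18
Step 2: (z1-z4)(z2-z3) = (-4) * (-5) = 20
Step 3: Cross-ratio = 18/20 = 9/10

9/10


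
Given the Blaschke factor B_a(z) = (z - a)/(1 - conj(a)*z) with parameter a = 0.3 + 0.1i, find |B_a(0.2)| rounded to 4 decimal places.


Step 1: Numerator z0 - a = 0.2 - (0.3 + 0.1i) = -0.1 - 0.1i
Step 2: Denominator 1 - conj(a)*z0 = 1 - (0.3 - 0.1i)*0.2 = 0.94 + 0.02i
Step 3: |z0 - a|^2 = (-0.1)^2 + (-0.1)^2 = 0.02; |1 - conj(a)*z0|^2 = 0.94^2 + 0.02^2 = 0.884
Step 4: |B_a(0.2)| = sqrt(0.02 / 0.884) = sqrt(0.022624)
Step 5: = 0.1504

0.1504


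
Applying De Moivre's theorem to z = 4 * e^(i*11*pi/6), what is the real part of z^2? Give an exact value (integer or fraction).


Step 1: By De Moivre's theorem, z^2 = 4^2 * e^(i*2*11*pi/6) = 16 * (cos(11*pi/3) + i*sin(11*pi/3))
Step 2: |z|^2 = 4^2 = 16
Step 3: Reduce the angle mod 2*pi: 11*pi/3 - 2*pi = 5*pi/3
Step 4: cos(5*pi/3) = 1/2
Step 5: Re(z^2) = 16 * 1/2 = 8

8


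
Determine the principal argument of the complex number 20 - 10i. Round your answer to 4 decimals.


Step 1: z = 20 - 10i
Step 2: arg(z) = atan2(-10, 20)
Step 3: arg(z) = -0.4636

-0.4636


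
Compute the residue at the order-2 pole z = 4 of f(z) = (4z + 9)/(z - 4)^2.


Step 1: Pole of order 2 at z = 4
Step 2: Res = lim d/dz [(z - 4)^2 * f(z)] as z -> 4
Step 3: (z - 4)^2 * f(z) = 4z + 9
Step 4: d/dz[4z + 9] = 4

4


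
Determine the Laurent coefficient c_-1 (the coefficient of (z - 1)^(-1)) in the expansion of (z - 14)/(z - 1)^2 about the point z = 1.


Step 1: Write the numerator in powers of (z - 1): z - 14 = (z - 1) + (1*1 - 14) = (z - 1) - 13
Step 2: Divide by (z - 1)^2: f(z) = -13(z - 1)^(-2) + (z - 1)^(-1)
Step 3: This finite sum is the Laurent series of f about z = 1.
Step 4: Coefficient of (z - 1)^(-1) = coefficient of (z - 1) in the re-centred numerator = 1

1


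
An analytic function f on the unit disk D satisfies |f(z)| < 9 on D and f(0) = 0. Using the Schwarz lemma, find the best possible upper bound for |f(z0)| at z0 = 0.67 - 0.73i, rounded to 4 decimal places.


Step 1: g = f/9 maps D -> D with g(0) = 0, so by the Schwarz lemma |g(z)| <= |z|, i.e. |f(z)| <= 9|z|; this is sharp (f(z) = 9z).
Step 2: |z0|^2 = 0.67^2 + (-0.73)^2 = 0.9818
Step 3: |z0| = sqrt(0.9818) = 0.990858
Step 4: Best bound = 9 * |z0| = 9 * 0.990858 = 8.9177

8.9177


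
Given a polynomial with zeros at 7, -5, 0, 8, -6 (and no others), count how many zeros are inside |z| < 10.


Step 1: Check each root:
  z = 7: |7| = 7 < 10
  z = -5: |-5| = 5 < 10
  z = 0: |0| = 0 < 10
  z = 8: |8| = 8 < 10
  z = -6: |-6| = 6 < 10
Step 2: Count = 5

5


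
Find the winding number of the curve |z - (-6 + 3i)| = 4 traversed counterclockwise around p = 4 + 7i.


Step 1: Center c = (-6, 3), radius = 4
Step 2: |p - c|^2 = 10^2 + 4^2 = 116
Step 3: r^2 = 16
Step 4: |p-c| > r so winding number = 0

0


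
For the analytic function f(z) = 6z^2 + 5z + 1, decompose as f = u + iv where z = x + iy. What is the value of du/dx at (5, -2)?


Step 1: f(z) = 6(x+iy)^2 + 5(x+iy) + 1
Step 2: u = 6(x^2 - y^2) + 5x + 1
Step 3: u_x = 12x + 5
Step 4: At (5, -2): u_x = 60 + 5 = 65

65


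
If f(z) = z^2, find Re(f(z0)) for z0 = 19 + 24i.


Step 1: z0 = 19 + 24i
Step 2: z0^2 = 19^2 - 24^2 + 912i
Step 3: real part = 361 - 576 = -215

-215


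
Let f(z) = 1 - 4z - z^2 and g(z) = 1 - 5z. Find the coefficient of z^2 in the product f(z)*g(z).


Step 1: z^2 term in f*g comes from: (1)*(0) + (-4z)*(-5z) + (-z^2)*(1)
Step 2: = 0 + 20 - 1
Step 3: = 19

19


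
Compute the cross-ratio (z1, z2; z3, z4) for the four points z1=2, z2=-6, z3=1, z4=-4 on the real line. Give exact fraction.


Step 1: (z1-z3)(z2-z4) = 1 * (-2) = -2
Step 2: (z1-z4)(z2-z3) = 6 * (-7) = -42
Step 3: Cross-ratio = 2/42 = 1/21

1/21


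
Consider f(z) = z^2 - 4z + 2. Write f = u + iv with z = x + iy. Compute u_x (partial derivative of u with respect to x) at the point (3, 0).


Step 1: f(z) = (x+iy)^2 - 4(x+iy) + 2
Step 2: u = (x^2 - y^2) - 4x + 2
Step 3: u_x = 2x - 4
Step 4: At (3, 0): u_x = 6 - 4 = 2

2


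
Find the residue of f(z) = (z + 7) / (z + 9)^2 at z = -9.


Step 1: Pole of order 2 at z = -9
Step 2: Res = lim d/dz [(z + 9)^2 * f(z)] as z -> -9
Step 3: (z + 9)^2 * f(z) = z + 7
Step 4: d/dz[z + 7] = 1

1


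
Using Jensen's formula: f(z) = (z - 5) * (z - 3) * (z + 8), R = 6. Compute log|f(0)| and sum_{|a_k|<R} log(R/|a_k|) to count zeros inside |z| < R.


Jensen's formula: (1/2pi)*integral log|f(Re^it)|dt = log|f(0)| + sum_{|a_k|<R} log(R/|a_k|)
Step 1: f(0) = (-5) * (-3) * 8 = 120
Step 2: log|f(0)| = log|5| + log|3| + log|-8| = 4.7875
Step 3: Zeros inside |z| < 6: 5, 3
Step 4: Jensen sum = log(6/5) + log(6/3) = 0.8755
Step 5: n(R) = number of terms in the Jensen sum = count of zeros inside |z| < 6 = 2

2


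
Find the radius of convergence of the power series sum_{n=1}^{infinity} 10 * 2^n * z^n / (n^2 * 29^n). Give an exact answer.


Step 1: General term a_n = 10 * 2^n / (n^2 * 29^n)
Step 2: By the root test, |a_n|^(1/n) = 10^(1/n) * 2 / (n^(2/n) * 29) -> 2/29 as n -> infinity (since 10^(1/n) -> 1 and n^(2/n) -> 1)
Step 3: R = 1/lim|a_n|^(1/n) = 29/2

29/2


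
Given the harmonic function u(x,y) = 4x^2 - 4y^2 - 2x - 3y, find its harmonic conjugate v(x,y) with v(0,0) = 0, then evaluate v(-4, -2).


Step 1: v_x = -u_y = 8y + 3
Step 2: v_y = u_x = 8x - 2
Step 3: v = 8xy + 3x - 2y + C
Step 4: v(0,0) = 0 => C = 0
Step 5: v(-4, -2) = 56

56


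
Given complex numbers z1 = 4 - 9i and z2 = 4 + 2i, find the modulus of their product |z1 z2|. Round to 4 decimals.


Step 1: |z1| = sqrt(4^2 + (-9)^2) = sqrt(97)
Step 2: |z2| = sqrt(4^2 + 2^2) = sqrt(20)
Step 3: |z1*z2| = |z1|*|z2| = sqrt(97) * sqrt(20) = sqrt(97 * 20) = sqrt(1940)
Step 4: = 44.0454

44.0454


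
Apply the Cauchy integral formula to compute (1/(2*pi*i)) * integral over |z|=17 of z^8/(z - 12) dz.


Step 1: f(z) = z^8, a = 12 is inside |z| = 17
Step 2: By Cauchy integral formula: (1/(2pi*i)) * integral = f(a)
Step 3: f(12) = 12^8 = 429981696

429981696


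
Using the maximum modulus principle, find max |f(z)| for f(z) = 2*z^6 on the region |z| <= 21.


Step 1: On |z| = 21, |f(z)| = 2 * |z|^6 = 2 * 21^6
Step 2: By maximum modulus principle, maximum is on boundary.
Step 3: Maximum = 2 * 85766121 = 171532242

171532242


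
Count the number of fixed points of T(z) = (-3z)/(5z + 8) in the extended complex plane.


Step 1: Fixed points satisfy T(z) = z
Step 2: 5z^2 + 11z = 0
Step 3: Discriminant = 11^2 - 4*5*0 = 121
Step 4: Number of fixed points = 2

2


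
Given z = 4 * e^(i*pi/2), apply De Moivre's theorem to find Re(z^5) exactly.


Step 1: By De Moivre's theorem, z^5 = 4^5 * e^(i*5*pi/2) = 1024 * (cos(5*pi/2) + i*sin(5*pi/2))
Step 2: |z|^5 = 4^5 = 1024
Step 3: Reduce the angle mod 2*pi: 5*pi/2 - 2*pi = pi/2
Step 4: cos(pi/2) = 0
Step 5: Re(z^5) = 1024 * 0 = 0

0


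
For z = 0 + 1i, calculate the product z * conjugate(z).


Step 1: conj(z) = 0 - 1i
Step 2: z * conj(z) = 0^2 + 1^2
Step 3: = 0 + 1 = 1

1


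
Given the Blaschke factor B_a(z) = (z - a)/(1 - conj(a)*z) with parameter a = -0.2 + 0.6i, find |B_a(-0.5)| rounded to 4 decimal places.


Step 1: Numerator z0 - a = -0.5 - (-0.2 + 0.6i) = -0.3 - 0.6i
Step 2: Denominator 1 - conj(a)*z0 = 1 - (-0.2 - 0.6i)*(-0.5) = 0.9 - 0.3i
Step 3: |z0 - a|^2 = (-0.3)^2 + (-0.6)^2 = 0.45; |1 - conj(a)*z0|^2 = 0.9^2 + (-0.3)^2 = 0.9
Step 4: |B_a(-0.5)| = sqrt(0.45 / 0.9) = sqrt(0.5)
Step 5: = 0.7071

0.7071


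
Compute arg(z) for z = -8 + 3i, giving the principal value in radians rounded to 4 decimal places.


Step 1: z = -8 + 3i
Step 2: arg(z) = atan2(3, -8)
Step 3: arg(z) = 2.7828

2.7828


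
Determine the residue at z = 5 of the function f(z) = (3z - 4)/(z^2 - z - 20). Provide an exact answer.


Step 1: Q(z) = z^2 - z - 20 = (z - 5)(z + 4)
Step 2: Q'(z) = 2z - 1
Step 3: Q'(5) = 9, P(5) = 11
Step 4: Res = P(5)/Q'(5) = 11/9 = 11/9

11/9


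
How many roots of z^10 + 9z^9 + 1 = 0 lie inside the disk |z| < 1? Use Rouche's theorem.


Step 1: On |z| = 1 the three terms have sizes |z^10| = 1^10 = 1, |9z^9| = 9*1^9 = 9, |1| = 1
Step 2: The dominant term is g(z) = 9z^9; let h(z) = z^10 + 1 so f = g + h
Step 3: On |z| = 1: |g| = 9 and |h| <= 1 + 1 = 2
Step 4: Since 9 > 2, |h| < |g| on |z| = 1, so by Rouche f has the same number of zeros as g inside |z| < 1
Step 5: g(z) = 9z^9 has 9 zeros (at the origin, multiplicity 9) inside |z| < 1. Answer = 9

9


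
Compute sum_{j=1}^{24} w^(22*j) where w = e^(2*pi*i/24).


Step 1: The sum sum_{j=1}^{n} w^(k*j) equals n if n | k, else 0.
Step 2: Here n = 24, k = 22
Step 3: Does n divide k? 24 | 22 -> False
Step 4: Sum = 0

0


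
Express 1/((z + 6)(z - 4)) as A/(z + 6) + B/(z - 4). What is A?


Step 1: Multiply both sides by (z + 6) and set z = -6
Step 2: A = 1 / (-6 - 4)
Step 3: A = 1 / (-10)
Step 4: A = -1/10

-1/10


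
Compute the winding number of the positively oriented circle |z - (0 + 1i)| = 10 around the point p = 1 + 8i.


Step 1: Center c = (0, 1), radius = 10
Step 2: |p - c|^2 = 1^2 + 7^2 = 50
Step 3: r^2 = 100
Step 4: |p-c| < r so winding number = 1

1


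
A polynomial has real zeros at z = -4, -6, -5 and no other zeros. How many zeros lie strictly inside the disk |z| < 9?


Step 1: Check each root:
  z = -4: |-4| = 4 < 9
  z = -6: |-6| = 6 < 9
  z = -5: |-5| = 5 < 9
Step 2: Count = 3

3


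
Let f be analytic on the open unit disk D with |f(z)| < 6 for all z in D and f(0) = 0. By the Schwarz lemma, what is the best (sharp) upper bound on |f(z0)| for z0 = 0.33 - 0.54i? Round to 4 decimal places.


Step 1: g = f/6 maps D -> D with g(0) = 0, so by the Schwarz lemma |g(z)| <= |z|, i.e. |f(z)| <= 6|z|; this is sharp (f(z) = 6z).
Step 2: |z0|^2 = 0.33^2 + (-0.54)^2 = 0.4005
Step 3: |z0| = sqrt(0.4005) = 0.632851
Step 4: Best bound = 6 * |z0| = 6 * 0.632851 = 3.7971

3.7971


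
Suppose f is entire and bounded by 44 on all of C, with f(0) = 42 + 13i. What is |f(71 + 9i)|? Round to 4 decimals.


Step 1: By Liouville's theorem, a bounded entire function is constant.
Step 2: f(z) = f(0) = 42 + 13i for all z.
Step 3: |f(w)| = |42 + 13i| = sqrt(1764 + 169)
Step 4: = 43.9659

43.9659


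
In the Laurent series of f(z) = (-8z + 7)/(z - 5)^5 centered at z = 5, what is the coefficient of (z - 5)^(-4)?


Step 1: Write the numerator in powers of (z - 5): -8z + 7 = -8(z - 5) + (-8*5 + 7) = -8(z - 5) - 33
Step 2: Divide by (z - 5)^5: f(z) = -33(z - 5)^(-5) - 8(z - 5)^(-4)
Step 3: This finite sum is the Laurent series of f about z = 5.
Step 4: Coefficient of (z - 5)^(-4) = coefficient of (z - 5) in the re-centred numerator = -8

-8


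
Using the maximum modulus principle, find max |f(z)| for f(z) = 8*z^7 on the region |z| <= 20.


Step 1: On |z| = 20, |f(z)| = 8 * |z|^7 = 8 * 20^7
Step 2: By maximum modulus principle, maximum is on boundary.
Step 3: Maximum = 8 * 1280000000 = 10240000000

10240000000


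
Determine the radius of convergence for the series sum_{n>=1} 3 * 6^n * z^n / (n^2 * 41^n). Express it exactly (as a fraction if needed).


Step 1: General term a_n = 3 * 6^n / (n^2 * 41^n)
Step 2: By the root test, |a_n|^(1/n) = 3^(1/n) * 6 / (n^(2/n) * 41) -> 6/41 as n -> infinity (since 3^(1/n) -> 1 and n^(2/n) -> 1)
Step 3: R = 1/lim|a_n|^(1/n) = 41/6

41/6


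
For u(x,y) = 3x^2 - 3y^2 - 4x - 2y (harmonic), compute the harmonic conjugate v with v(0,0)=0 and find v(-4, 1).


Step 1: v_x = -u_y = 6y + 2
Step 2: v_y = u_x = 6x - 4
Step 3: v = 6xy + 2x - 4y + C
Step 4: v(0,0) = 0 => C = 0
Step 5: v(-4, 1) = -36

-36


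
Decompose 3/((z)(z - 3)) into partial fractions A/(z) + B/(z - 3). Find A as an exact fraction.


Step 1: Multiply both sides by (z) and set z = 0
Step 2: A = 3 / (0 - 3)
Step 3: A = 3 / (-3)
Step 4: A = -1

-1


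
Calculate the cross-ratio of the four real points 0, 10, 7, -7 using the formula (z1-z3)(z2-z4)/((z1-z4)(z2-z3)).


Step 1: (z1-z3)(z2-z4) = (-7) * 17 = -119
Step 2: (z1-z4)(z2-z3) = 7 * 3 = 21
Step 3: Cross-ratio = -119/21 = -17/3

-17/3


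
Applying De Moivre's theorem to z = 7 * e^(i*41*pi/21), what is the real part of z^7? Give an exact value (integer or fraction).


Step 1: By De Moivre's theorem, z^7 = 7^7 * e^(i*7*41*pi/21) = 823543 * (cos(41*pi/3) + i*sin(41*pi/3))
Step 2: |z|^7 = 7^7 = 823543
Step 3: Reduce the angle mod 2*pi: 41*pi/3 - 12*pi = 5*pi/3
Step 4: cos(5*pi/3) = 1/2
Step 5: Re(z^7) = 823543 * 1/2 = 823543/2

823543/2


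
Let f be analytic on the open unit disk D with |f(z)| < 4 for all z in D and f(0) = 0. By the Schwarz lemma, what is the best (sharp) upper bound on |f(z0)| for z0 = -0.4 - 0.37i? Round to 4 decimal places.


Step 1: g = f/4 maps D -> D with g(0) = 0, so by the Schwarz lemma |g(z)| <= |z|, i.e. |f(z)| <= 4|z|; this is sharp (f(z) = 4z).
Step 2: |z0|^2 = (-0.4)^2 + (-0.37)^2 = 0.2969
Step 3: |z0| = sqrt(0.2969) = 0.544885
Step 4: Best bound = 4 * |z0| = 4 * 0.544885 = 2.1795

2.1795


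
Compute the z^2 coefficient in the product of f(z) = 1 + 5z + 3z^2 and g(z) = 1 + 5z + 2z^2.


Step 1: z^2 term in f*g comes from: (1)*(2z^2) + (5z)*(5z) + (3z^2)*(1)
Step 2: = 2 + 25 + 3
Step 3: = 30

30


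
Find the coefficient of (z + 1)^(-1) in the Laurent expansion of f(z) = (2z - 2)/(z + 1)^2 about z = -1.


Step 1: Write the numerator in powers of (z + 1): 2z - 2 = 2(z + 1) + (2*(-1) - 2) = 2(z + 1) - 4
Step 2: Divide by (z + 1)^2: f(z) = -4(z + 1)^(-2) + 2(z + 1)^(-1)
Step 3: This finite sum is the Laurent series of f about z = -1.
Step 4: Coefficient of (z + 1)^(-1) = coefficient of (z + 1) in the re-centred numerator = 2

2


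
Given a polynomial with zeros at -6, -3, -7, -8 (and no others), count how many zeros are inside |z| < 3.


Step 1: Check each root:
  z = -6: |-6| = 6 >= 3
  z = -3: |-3| = 3 >= 3
  z = -7: |-7| = 7 >= 3
  z = -8: |-8| = 8 >= 3
Step 2: Count = 0

0


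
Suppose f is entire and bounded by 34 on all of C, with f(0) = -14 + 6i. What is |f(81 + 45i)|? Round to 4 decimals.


Step 1: By Liouville's theorem, a bounded entire function is constant.
Step 2: f(z) = f(0) = -14 + 6i for all z.
Step 3: |f(w)| = |-14 + 6i| = sqrt(196 + 36)
Step 4: = 15.2315

15.2315


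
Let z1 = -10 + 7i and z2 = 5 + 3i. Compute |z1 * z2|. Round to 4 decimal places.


Step 1: |z1| = sqrt((-10)^2 + 7^2) = sqrt(149)
Step 2: |z2| = sqrt(5^2 + 3^2) = sqrt(34)
Step 3: |z1*z2| = |z1|*|z2| = sqrt(149) * sqrt(34) = sqrt(149 * 34) = sqrt(5066)
Step 4: = 71.1758

71.1758


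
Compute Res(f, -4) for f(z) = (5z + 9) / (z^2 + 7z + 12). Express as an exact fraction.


Step 1: Q(z) = z^2 + 7z + 12 = (z + 4)(z + 3)
Step 2: Q'(z) = 2z + 7
Step 3: Q'(-4) = -1, P(-4) = -11
Step 4: Res = P(-4)/Q'(-4) = -11/(-1) = 11

11


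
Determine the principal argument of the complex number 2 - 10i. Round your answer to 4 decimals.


Step 1: z = 2 - 10i
Step 2: arg(z) = atan2(-10, 2)
Step 3: arg(z) = -1.3734

-1.3734


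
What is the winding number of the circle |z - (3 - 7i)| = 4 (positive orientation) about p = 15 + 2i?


Step 1: Center c = (3, -7), radius = 4
Step 2: |p - c|^2 = 12^2 + 9^2 = 225
Step 3: r^2 = 16
Step 4: |p-c| > r so winding number = 0

0


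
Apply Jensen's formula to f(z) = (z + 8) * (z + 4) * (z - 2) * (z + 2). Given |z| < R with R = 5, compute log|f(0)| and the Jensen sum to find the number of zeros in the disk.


Jensen's formula: (1/2pi)*integral log|f(Re^it)|dt = log|f(0)| + sum_{|a_k|<R} log(R/|a_k|)
Step 1: f(0) = 8 * 4 * (-2) * 2 = -128
Step 2: log|f(0)| = log|-8| + log|-4| + log|2| + log|-2| = 4.852
Step 3: Zeros inside |z| < 5: -4, 2, -2
Step 4: Jensen sum = log(5/4) + log(5/2) + log(5/2) = 2.0557
Step 5: n(R) = number of terms in the Jensen sum = count of zeros inside |z| < 5 = 3

3


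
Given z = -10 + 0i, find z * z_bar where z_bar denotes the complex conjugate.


Step 1: conj(z) = -10 - 0i
Step 2: z * conj(z) = (-10)^2 + 0^2
Step 3: = 100 + 0 = 100

100


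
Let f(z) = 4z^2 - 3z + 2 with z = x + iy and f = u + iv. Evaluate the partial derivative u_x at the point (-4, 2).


Step 1: f(z) = 4(x+iy)^2 - 3(x+iy) + 2
Step 2: u = 4(x^2 - y^2) - 3x + 2
Step 3: u_x = 8x - 3
Step 4: At (-4, 2): u_x = -32 - 3 = -35

-35


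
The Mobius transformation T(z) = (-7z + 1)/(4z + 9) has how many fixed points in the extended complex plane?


Step 1: Fixed points satisfy T(z) = z
Step 2: 4z^2 + 16z - 1 = 0
Step 3: Discriminant = 16^2 - 4*4*(-1) = 272
Step 4: Number of fixed points = 2

2


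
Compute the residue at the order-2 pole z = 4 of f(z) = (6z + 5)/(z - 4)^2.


Step 1: Pole of order 2 at z = 4
Step 2: Res = lim d/dz [(z - 4)^2 * f(z)] as z -> 4
Step 3: (z - 4)^2 * f(z) = 6z + 5
Step 4: d/dz[6z + 5] = 6

6


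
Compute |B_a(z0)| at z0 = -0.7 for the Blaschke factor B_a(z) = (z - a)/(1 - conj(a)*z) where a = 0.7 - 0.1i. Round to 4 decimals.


Step 1: Numerator z0 - a = -0.7 - (0.7 - 0.1i) = -1.4 + 0.1i
Step 2: Denominator 1 - conj(a)*z0 = 1 - (0.7 + 0.1i)*(-0.7) = 1.49 + 0.07i
Step 3: |z0 - a|^2 = (-1.4)^2 + 0.1^2 = 1.97; |1 - conj(a)*z0|^2 = 1.49^2 + 0.07^2 = 2.225
Step 4: |B_a(-0.7)| = sqrt(1.97 / 2.225) = sqrt(0.885393)
Step 5: = 0.941

0.941


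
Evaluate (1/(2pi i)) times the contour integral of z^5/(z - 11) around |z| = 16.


Step 1: f(z) = z^5, a = 11 is inside |z| = 16
Step 2: By Cauchy integral formula: (1/(2pi*i)) * integral = f(a)
Step 3: f(11) = 11^5 = 161051

161051


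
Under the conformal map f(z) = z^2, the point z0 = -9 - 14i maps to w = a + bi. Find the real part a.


Step 1: z0 = -9 - 14i
Step 2: z0^2 = (-9)^2 - (-14)^2 + 252i
Step 3: real part = 81 - 196 = -115

-115


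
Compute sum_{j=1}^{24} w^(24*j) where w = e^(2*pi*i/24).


Step 1: The sum sum_{j=1}^{n} w^(k*j) equals n if n | k, else 0.
Step 2: Here n = 24, k = 24
Step 3: Does n divide k? 24 | 24 -> True
Step 4: Sum = 24

24


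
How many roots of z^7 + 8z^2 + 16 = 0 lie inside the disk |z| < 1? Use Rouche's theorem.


Step 1: On |z| = 1 the three terms have sizes |z^7| = 1^7 = 1, |8z^2| = 8*1^2 = 8, |16| = 16
Step 2: The dominant term is g(z) = 16; let h(z) = z^7 + 8z^2 so f = g + h
Step 3: On |z| = 1: |g| = 16 and |h| <= 1 + 8 = 9
Step 4: Since 16 > 9, |h| < |g| on |z| = 1, so by Rouche f has the same number of zeros as g inside |z| < 1
Step 5: g(z) = 16 is a nonzero constant with no zeros inside |z| < 1. Answer = 0

0


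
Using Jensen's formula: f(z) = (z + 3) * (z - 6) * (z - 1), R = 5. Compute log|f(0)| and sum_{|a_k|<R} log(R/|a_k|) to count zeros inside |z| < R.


Jensen's formula: (1/2pi)*integral log|f(Re^it)|dt = log|f(0)| + sum_{|a_k|<R} log(R/|a_k|)
Step 1: f(0) = 3 * (-6) * (-1) = 18
Step 2: log|f(0)| = log|-3| + log|6| + log|1| = 2.8904
Step 3: Zeros inside |z| < 5: -3, 1
Step 4: Jensen sum = log(5/3) + log(5/1) = 2.1203
Step 5: n(R) = number of terms in the Jensen sum = count of zeros inside |z| < 5 = 2

2


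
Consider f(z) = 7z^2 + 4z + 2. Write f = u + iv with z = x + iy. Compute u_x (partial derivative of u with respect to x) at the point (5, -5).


Step 1: f(z) = 7(x+iy)^2 + 4(x+iy) + 2
Step 2: u = 7(x^2 - y^2) + 4x + 2
Step 3: u_x = 14x + 4
Step 4: At (5, -5): u_x = 70 + 4 = 74

74


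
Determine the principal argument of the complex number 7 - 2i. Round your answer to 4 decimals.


Step 1: z = 7 - 2i
Step 2: arg(z) = atan2(-2, 7)
Step 3: arg(z) = -0.2783

-0.2783


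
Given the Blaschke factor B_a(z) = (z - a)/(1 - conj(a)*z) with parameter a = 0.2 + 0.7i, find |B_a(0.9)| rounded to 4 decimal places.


Step 1: Numerator z0 - a = 0.9 - (0.2 + 0.7i) = 0.7 - 0.7i
Step 2: Denominator 1 - conj(a)*z0 = 1 - (0.2 - 0.7i)*0.9 = 0.82 + 0.63i
Step 3: |z0 - a|^2 = 0.7^2 + (-0.7)^2 = 0.98; |1 - conj(a)*z0|^2 = 0.82^2 + 0.63^2 = 1.0693
Step 4: |B_a(0.9)| = sqrt(0.98 / 1.0693) = sqrt(0.916487)
Step 5: = 0.9573

0.9573


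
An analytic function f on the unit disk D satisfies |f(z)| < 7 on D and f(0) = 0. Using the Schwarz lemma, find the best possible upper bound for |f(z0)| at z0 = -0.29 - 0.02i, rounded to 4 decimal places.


Step 1: g = f/7 maps D -> D with g(0) = 0, so by the Schwarz lemma |g(z)| <= |z|, i.e. |f(z)| <= 7|z|; this is sharp (f(z) = 7z).
Step 2: |z0|^2 = (-0.29)^2 + (-0.02)^2 = 0.0845
Step 3: |z0| = sqrt(0.0845) = 0.290689
Step 4: Best bound = 7 * |z0| = 7 * 0.290689 = 2.0348

2.0348


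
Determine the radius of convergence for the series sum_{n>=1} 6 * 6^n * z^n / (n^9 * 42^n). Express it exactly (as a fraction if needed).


Step 1: General term a_n = 6 * 6^n / (n^9 * 42^n)
Step 2: By the root test, |a_n|^(1/n) = 6^(1/n) * 6 / (n^(9/n) * 42) -> 6/42 as n -> infinity (since 6^(1/n) -> 1 and n^(9/n) -> 1)
Step 3: R = 1/lim|a_n|^(1/n) = 42/6 = 7

7


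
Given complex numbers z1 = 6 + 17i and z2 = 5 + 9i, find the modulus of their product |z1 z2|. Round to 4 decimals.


Step 1: |z1| = sqrt(6^2 + 17^2) = sqrt(325)
Step 2: |z2| = sqrt(5^2 + 9^2) = sqrt(106)
Step 3: |z1*z2| = |z1|*|z2| = sqrt(325) * sqrt(106) = sqrt(325 * 106) = sqrt(34450)
Step 4: = 185.6071

185.6071


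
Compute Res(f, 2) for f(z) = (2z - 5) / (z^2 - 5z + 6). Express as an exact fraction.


Step 1: Q(z) = z^2 - 5z + 6 = (z - 2)(z - 3)
Step 2: Q'(z) = 2z - 5
Step 3: Q'(2) = -1, P(2) = -1
Step 4: Res = P(2)/Q'(2) = -1/(-1) = 1

1


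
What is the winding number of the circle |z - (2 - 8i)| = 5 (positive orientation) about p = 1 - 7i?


Step 1: Center c = (2, -8), radius = 5
Step 2: |p - c|^2 = (-1)^2 + 1^2 = 2
Step 3: r^2 = 25
Step 4: |p-c| < r so winding number = 1

1


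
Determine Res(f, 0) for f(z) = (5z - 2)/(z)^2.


Step 1: Pole of order 2 at z = 0
Step 2: Res = lim d/dz [(z)^2 * f(z)] as z -> 0
Step 3: (z)^2 * f(z) = 5z - 2
Step 4: d/dz[5z - 2] = 5

5


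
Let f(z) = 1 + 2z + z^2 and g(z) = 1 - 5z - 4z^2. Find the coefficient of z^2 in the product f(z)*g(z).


Step 1: z^2 term in f*g comes from: (1)*(-4z^2) + (2z)*(-5z) + (z^2)*(1)
Step 2: = -4 - 10 + 1
Step 3: = -13

-13


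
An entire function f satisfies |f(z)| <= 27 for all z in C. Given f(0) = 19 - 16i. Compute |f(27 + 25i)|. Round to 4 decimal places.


Step 1: By Liouville's theorem, a bounded entire function is constant.
Step 2: f(z) = f(0) = 19 - 16i for all z.
Step 3: |f(w)| = |19 - 16i| = sqrt(361 + 256)
Step 4: = 24.8395

24.8395


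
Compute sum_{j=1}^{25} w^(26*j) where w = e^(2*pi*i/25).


Step 1: The sum sum_{j=1}^{n} w^(k*j) equals n if n | k, else 0.
Step 2: Here n = 25, k = 26
Step 3: Does n divide k? 25 | 26 -> False
Step 4: Sum = 0

0


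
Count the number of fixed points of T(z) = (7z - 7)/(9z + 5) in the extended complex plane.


Step 1: Fixed points satisfy T(z) = z
Step 2: 9z^2 - 2z + 7 = 0
Step 3: Discriminant = (-2)^2 - 4*9*7 = -248
Step 4: Number of fixed points = 2

2


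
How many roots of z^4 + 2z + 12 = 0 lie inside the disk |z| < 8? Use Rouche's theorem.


Step 1: On |z| = 8 the three terms have sizes |z^4| = 8^4 = 4096, |2z| = 2*8 = 16, |12| = 12
Step 2: The dominant term is g(z) = z^4; let h(z) = 2z + 12 so f = g + h
Step 3: On |z| = 8: |g| = 4096 and |h| <= 16 + 12 = 28
Step 4: Since 4096 > 28, |h| < |g| on |z| = 8, so by Rouche f has the same number of zeros as g inside |z| < 8
Step 5: g(z) = z^4 has 4 zeros (all at the origin) inside |z| < 8. Answer = 4

4


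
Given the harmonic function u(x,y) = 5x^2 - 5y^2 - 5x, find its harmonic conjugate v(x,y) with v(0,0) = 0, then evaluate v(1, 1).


Step 1: v_x = -u_y = 10y + 0
Step 2: v_y = u_x = 10x - 5
Step 3: v = 10xy - 5y + C
Step 4: v(0,0) = 0 => C = 0
Step 5: v(1, 1) = 5

5


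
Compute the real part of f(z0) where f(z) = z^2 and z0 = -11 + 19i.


Step 1: z0 = -11 + 19i
Step 2: z0^2 = (-11)^2 - 19^2 - 418i
Step 3: real part = 121 - 361 = -240

-240


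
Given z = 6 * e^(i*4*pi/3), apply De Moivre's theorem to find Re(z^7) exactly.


Step 1: By De Moivre's theorem, z^7 = 6^7 * e^(i*7*4*pi/3) = 279936 * (cos(28*pi/3) + i*sin(28*pi/3))
Step 2: |z|^7 = 6^7 = 279936
Step 3: Reduce the angle mod 2*pi: 28*pi/3 - 8*pi = 4*pi/3
Step 4: cos(4*pi/3) = -1/2
Step 5: Re(z^7) = 279936 * (-1/2) = -139968

-139968


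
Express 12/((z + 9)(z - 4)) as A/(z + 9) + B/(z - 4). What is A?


Step 1: Multiply both sides by (z + 9) and set z = -9
Step 2: A = 12 / (-9 - 4)
Step 3: A = 12 / (-13)
Step 4: A = -12/13

-12/13


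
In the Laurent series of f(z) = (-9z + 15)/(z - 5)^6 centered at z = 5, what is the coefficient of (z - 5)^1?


Step 1: Write the numerator in powers of (z - 5): -9z + 15 = -9(z - 5) + (-9*5 + 15) = -9(z - 5) - 30
Step 2: Divide by (z - 5)^6: f(z) = -30(z - 5)^(-6) - 9(z - 5)^(-5)
Step 3: This finite sum is the Laurent series of f about z = 5.
Step 4: Only the powers -6 and -5 appear, so the coefficient of (z - 5)^1 = 0

0


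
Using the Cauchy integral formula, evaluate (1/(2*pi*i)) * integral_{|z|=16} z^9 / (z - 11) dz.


Step 1: f(z) = z^9, a = 11 is inside |z| = 16
Step 2: By Cauchy integral formula: (1/(2pi*i)) * integral = f(a)
Step 3: f(11) = 11^9 = 2357947691

2357947691


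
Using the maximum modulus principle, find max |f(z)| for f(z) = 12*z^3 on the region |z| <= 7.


Step 1: On |z| = 7, |f(z)| = 12 * |z|^3 = 12 * 7^3
Step 2: By maximum modulus principle, maximum is on boundary.
Step 3: Maximum = 12 * 343 = 4116

4116


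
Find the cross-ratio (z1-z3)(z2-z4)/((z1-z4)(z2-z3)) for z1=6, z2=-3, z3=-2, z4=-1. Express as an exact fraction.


Step 1: (z1-z3)(z2-z4) = 8 * (-2) = -16
Step 2: (z1-z4)(z2-z3) = 7 * (-1) = -7
Step 3: Cross-ratio = 16/7 = 16/7

16/7


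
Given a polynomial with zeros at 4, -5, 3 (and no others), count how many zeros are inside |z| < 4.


Step 1: Check each root:
  z = 4: |4| = 4 >= 4
  z = -5: |-5| = 5 >= 4
  z = 3: |3| = 3 < 4
Step 2: Count = 1

1


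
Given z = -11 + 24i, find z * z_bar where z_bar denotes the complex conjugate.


Step 1: conj(z) = -11 - 24i
Step 2: z * conj(z) = (-11)^2 + 24^2
Step 3: = 121 + 576 = 697

697


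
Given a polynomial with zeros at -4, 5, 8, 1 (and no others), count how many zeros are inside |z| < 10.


Step 1: Check each root:
  z = -4: |-4| = 4 < 10
  z = 5: |5| = 5 < 10
  z = 8: |8| = 8 < 10
  z = 1: |1| = 1 < 10
Step 2: Count = 4

4


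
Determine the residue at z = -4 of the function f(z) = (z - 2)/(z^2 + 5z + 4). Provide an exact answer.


Step 1: Q(z) = z^2 + 5z + 4 = (z + 4)(z + 1)
Step 2: Q'(z) = 2z + 5
Step 3: Q'(-4) = -3, P(-4) = -6
Step 4: Res = P(-4)/Q'(-4) = -6/(-3) = 2

2


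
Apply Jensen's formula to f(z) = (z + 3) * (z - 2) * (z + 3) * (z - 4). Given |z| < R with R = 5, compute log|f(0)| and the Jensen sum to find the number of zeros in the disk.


Jensen's formula: (1/2pi)*integral log|f(Re^it)|dt = log|f(0)| + sum_{|a_k|<R} log(R/|a_k|)
Step 1: f(0) = 3 * (-2) * 3 * (-4) = 72
Step 2: log|f(0)| = log|-3| + log|2| + log|-3| + log|4| = 4.2767
Step 3: Zeros inside |z| < 5: -3, 2, -3, 4
Step 4: Jensen sum = log(5/3) + log(5/2) + log(5/3) + log(5/4) = 2.1611
Step 5: n(R) = number of terms in the Jensen sum = count of zeros inside |z| < 5 = 4

4
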